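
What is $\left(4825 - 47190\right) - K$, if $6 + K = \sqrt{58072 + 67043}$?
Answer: $-42359 - \sqrt{125115} \approx -42713.0$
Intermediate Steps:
$K = -6 + \sqrt{125115}$ ($K = -6 + \sqrt{58072 + 67043} = -6 + \sqrt{125115} \approx 347.72$)
$\left(4825 - 47190\right) - K = \left(4825 - 47190\right) - \left(-6 + \sqrt{125115}\right) = \left(4825 - 47190\right) + \left(6 - \sqrt{125115}\right) = -42365 + \left(6 - \sqrt{125115}\right) = -42359 - \sqrt{125115}$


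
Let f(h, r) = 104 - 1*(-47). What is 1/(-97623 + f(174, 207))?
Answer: -1/97472 ≈ -1.0259e-5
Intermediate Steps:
f(h, r) = 151 (f(h, r) = 104 + 47 = 151)
1/(-97623 + f(174, 207)) = 1/(-97623 + 151) = 1/(-97472) = -1/97472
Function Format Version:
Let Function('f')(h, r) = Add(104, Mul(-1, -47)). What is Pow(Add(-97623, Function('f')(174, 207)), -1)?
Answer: Rational(-1, 97472) ≈ -1.0259e-5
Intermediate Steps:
Function('f')(h, r) = 151 (Function('f')(h, r) = Add(104, 47) = 151)
Pow(Add(-97623, Function('f')(174, 207)), -1) = Pow(Add(-97623, 151), -1) = Pow(-97472, -1) = Rational(-1, 97472)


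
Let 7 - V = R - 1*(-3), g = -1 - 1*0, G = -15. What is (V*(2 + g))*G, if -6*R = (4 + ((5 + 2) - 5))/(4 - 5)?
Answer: -45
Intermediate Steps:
g = -1 (g = -1 + 0 = -1)
R = 1 (R = -(4 + ((5 + 2) - 5))/(6*(4 - 5)) = -(4 + (7 - 5))/(6*(-1)) = -(4 + 2)*(-1)/6 = -(-1) = -⅙*(-6) = 1)
V = 3 (V = 7 - (1 - 1*(-3)) = 7 - (1 + 3) = 7 - 1*4 = 7 - 4 = 3)
(V*(2 + g))*G = (3*(2 - 1))*(-15) = (3*1)*(-15) = 3*(-15) = -45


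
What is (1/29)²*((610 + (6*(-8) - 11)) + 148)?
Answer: 699/841 ≈ 0.83115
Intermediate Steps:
(1/29)²*((610 + (6*(-8) - 11)) + 148) = (1/29)²*((610 + (-48 - 11)) + 148) = ((610 - 59) + 148)/841 = (551 + 148)/841 = (1/841)*699 = 699/841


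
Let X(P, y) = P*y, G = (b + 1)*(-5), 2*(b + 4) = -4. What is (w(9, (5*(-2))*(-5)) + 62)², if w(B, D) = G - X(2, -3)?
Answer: 8649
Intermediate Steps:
b = -6 (b = -4 + (½)*(-4) = -4 - 2 = -6)
G = 25 (G = (-6 + 1)*(-5) = -5*(-5) = 25)
w(B, D) = 31 (w(B, D) = 25 - 2*(-3) = 25 - 1*(-6) = 25 + 6 = 31)
(w(9, (5*(-2))*(-5)) + 62)² = (31 + 62)² = 93² = 8649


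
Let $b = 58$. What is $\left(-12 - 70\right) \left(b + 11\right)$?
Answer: $-5658$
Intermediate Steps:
$\left(-12 - 70\right) \left(b + 11\right) = \left(-12 - 70\right) \left(58 + 11\right) = \left(-12 - 70\right) 69 = \left(-82\right) 69 = -5658$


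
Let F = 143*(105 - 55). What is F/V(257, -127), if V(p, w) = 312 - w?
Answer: 7150/439 ≈ 16.287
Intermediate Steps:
F = 7150 (F = 143*50 = 7150)
F/V(257, -127) = 7150/(312 - 1*(-127)) = 7150/(312 + 127) = 7150/439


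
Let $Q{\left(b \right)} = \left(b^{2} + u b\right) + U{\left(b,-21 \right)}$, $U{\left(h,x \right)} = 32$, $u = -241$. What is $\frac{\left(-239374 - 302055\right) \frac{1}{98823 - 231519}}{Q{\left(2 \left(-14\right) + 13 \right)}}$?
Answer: $\frac{541429}{513798912} \approx 0.0010538$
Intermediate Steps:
$Q{\left(b \right)} = 32 + b^{2} - 241 b$ ($Q{\left(b \right)} = \left(b^{2} - 241 b\right) + 32 = 32 + b^{2} - 241 b$)
$\frac{\left(-239374 - 302055\right) \frac{1}{98823 - 231519}}{Q{\left(2 \left(-14\right) + 13 \right)}} = \frac{\left(-239374 - 302055\right) \frac{1}{98823 - 231519}}{32 + \left(2 \left(-14\right) + 13\right)^{2} - 241 \left(2 \left(-14\right) + 13\right)} = \frac{\left(-541429\right) \frac{1}{-132696}}{32 + \left(-28 + 13\right)^{2} - 241 \left(-28 + 13\right)} = \frac{\left(-541429\right) \left(- \frac{1}{132696}\right)}{32 + \left(-15\right)^{2} - -3615} = \frac{541429}{132696 \left(32 + 225 + 3615\right)} = \frac{541429}{132696 \cdot 3872} = \frac{541429}{132696} \cdot \frac{1}{3872} = \frac{541429}{513798912}$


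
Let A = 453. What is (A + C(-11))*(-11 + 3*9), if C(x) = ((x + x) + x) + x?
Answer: 6544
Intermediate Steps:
C(x) = 4*x (C(x) = (2*x + x) + x = 3*x + x = 4*x)
(A + C(-11))*(-11 + 3*9) = (453 + 4*(-11))*(-11 + 3*9) = (453 - 44)*(-11 + 27) = 409*16 = 6544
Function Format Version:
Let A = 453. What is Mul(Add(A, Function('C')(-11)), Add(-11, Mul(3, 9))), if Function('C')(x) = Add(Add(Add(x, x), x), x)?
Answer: 6544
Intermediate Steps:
Function('C')(x) = Mul(4, x) (Function('C')(x) = Add(Add(Mul(2, x), x), x) = Add(Mul(3, x), x) = Mul(4, x))
Mul(Add(A, Function('C')(-11)), Add(-11, Mul(3, 9))) = Mul(Add(453, Mul(4, -11)), Add(-11, Mul(3, 9))) = Mul(Add(453, -44), Add(-11, 27)) = Mul(409, 16) = 6544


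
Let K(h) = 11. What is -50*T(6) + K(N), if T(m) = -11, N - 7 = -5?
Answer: 561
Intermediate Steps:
N = 2 (N = 7 - 5 = 2)
-50*T(6) + K(N) = -50*(-11) + 11 = 550 + 11 = 561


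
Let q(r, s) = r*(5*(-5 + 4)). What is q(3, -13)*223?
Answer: -3345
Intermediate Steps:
q(r, s) = -5*r (q(r, s) = r*(5*(-1)) = r*(-5) = -5*r)
q(3, -13)*223 = -5*3*223 = -15*223 = -3345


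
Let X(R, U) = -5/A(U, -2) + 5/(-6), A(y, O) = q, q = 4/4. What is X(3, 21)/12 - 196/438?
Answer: -4907/5256 ≈ -0.93360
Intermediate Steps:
q = 1 (q = 4*(¼) = 1)
A(y, O) = 1
X(R, U) = -35/6 (X(R, U) = -5/1 + 5/(-6) = -5*1 + 5*(-⅙) = -5 - ⅚ = -35/6)
X(3, 21)/12 - 196/438 = -35/6/12 - 196/438 = -35/6*1/12 - 196*1/438 = -35/72 - 98/219 = -4907/5256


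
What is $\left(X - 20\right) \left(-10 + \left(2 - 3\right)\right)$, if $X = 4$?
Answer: $176$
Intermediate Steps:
$\left(X - 20\right) \left(-10 + \left(2 - 3\right)\right) = \left(4 - 20\right) \left(-10 + \left(2 - 3\right)\right) = - 16 \left(-10 + \left(2 - 3\right)\right) = - 16 \left(-10 - 1\right) = \left(-16\right) \left(-11\right) = 176$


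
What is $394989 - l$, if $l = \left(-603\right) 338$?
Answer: $598803$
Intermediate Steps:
$l = -203814$
$394989 - l = 394989 - -203814 = 394989 + 203814 = 598803$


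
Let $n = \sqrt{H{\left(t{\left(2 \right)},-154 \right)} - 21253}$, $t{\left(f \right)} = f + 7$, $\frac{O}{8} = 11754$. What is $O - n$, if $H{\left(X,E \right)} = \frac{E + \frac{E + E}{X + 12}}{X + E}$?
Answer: $94032 - \frac{i \sqrt{4021378815}}{435} \approx 94032.0 - 145.78 i$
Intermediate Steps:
$O = 94032$ ($O = 8 \cdot 11754 = 94032$)
$t{\left(f \right)} = 7 + f$
$H{\left(X,E \right)} = \frac{E + \frac{2 E}{12 + X}}{E + X}$
$n = \frac{i \sqrt{4021378815}}{435}$ ($n = \sqrt{- \frac{154 \left(14 + \left(7 + 2\right)\right)}{\left(7 + 2\right)^{2} + 12 \left(-154\right) + 12 \left(7 + 2\right) - 154 \left(7 + 2\right)} - 21253} = \sqrt{- \frac{154 \left(14 + 9\right)}{9^{2} - 1848 + 12 \cdot 9 - 1386} - 21253} = \sqrt{\left(-154\right) \frac{1}{81 - 1848 + 108 - 1386} \cdot 23 - 21253} = \sqrt{\left(-154\right) \frac{1}{-3045} \cdot 23 - 21253} = \sqrt{\left(-154\right) \left(- \frac{1}{3045}\right) 23 - 21253} = \sqrt{\frac{506}{435} - 21253} = \sqrt{- \frac{9244549}{435}} = \frac{i \sqrt{4021378815}}{435} \approx 145.78 i$)
$O - n = 94032 - \frac{i \sqrt{4021378815}}{435}$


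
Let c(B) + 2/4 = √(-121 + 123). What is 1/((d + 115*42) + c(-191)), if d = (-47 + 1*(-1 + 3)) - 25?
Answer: 19038/90611353 - 4*√2/90611353 ≈ 0.00021004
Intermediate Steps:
c(B) = -½ + √2 (c(B) = -½ + √(-121 + 123) = -½ + √2)
d = -70 (d = (-47 + 1*2) - 25 = (-47 + 2) - 25 = -45 - 25 = -70)
1/((d + 115*42) + c(-191)) = 1/((-70 + 115*42) + (-½ + √2)) = 1/((-70 + 4830) + (-½ + √2)) = 1/(4760 + (-½ + √2)) = 1/(9519/2 + √2)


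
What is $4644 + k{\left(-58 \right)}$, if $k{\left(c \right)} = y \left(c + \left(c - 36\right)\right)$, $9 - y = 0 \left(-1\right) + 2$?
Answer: $3580$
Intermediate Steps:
$y = 7$ ($y = 9 - \left(0 \left(-1\right) + 2\right) = 9 - \left(0 + 2\right) = 9 - 2 = 7$)
$k{\left(c \right)} = -252 + 14 c$ ($k{\left(c \right)} = 7 \left(c + \left(c - 36\right)\right) = 7 \left(c + \left(-36 + c\right)\right) = 7 \left(-36 + 2 c\right) = -252 + 14 c$)
$4644 + k{\left(-58 \right)} = 4644 + \left(-252 + 14 \left(-58\right)\right) = 4644 - 1064 = 3580$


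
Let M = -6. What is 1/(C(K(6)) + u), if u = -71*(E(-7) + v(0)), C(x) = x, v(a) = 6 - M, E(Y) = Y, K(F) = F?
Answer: -1/349 ≈ -0.0028653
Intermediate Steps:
v(a) = 12 (v(a) = 6 - 1*(-6) = 6 + 6 = 12)
u = -355 (u = -71*(-7 + 12) = -71*5 = -355)
1/(C(K(6)) + u) = 1/(6 - 355) = 1/(-349) = -1/349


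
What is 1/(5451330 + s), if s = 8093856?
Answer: 1/13545186 ≈ 7.3827e-8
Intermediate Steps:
1/(5451330 + s) = 1/(5451330 + 8093856) = 1/13545186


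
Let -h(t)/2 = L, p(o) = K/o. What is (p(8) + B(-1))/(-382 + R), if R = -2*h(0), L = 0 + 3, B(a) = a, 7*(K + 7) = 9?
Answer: 6/1295 ≈ 0.0046332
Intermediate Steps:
K = -40/7 (K = -7 + (⅐)*9 = -7 + 9/7 = -40/7 ≈ -5.7143)
p(o) = -40/(7*o)
L = 3
h(t) = -6 (h(t) = -2*3 = -6)
R = 12 (R = -2*(-6) = 12)
(p(8) + B(-1))/(-382 + R) = (-40/7/8 - 1)/(-382 + 12) = (-40/7*⅛ - 1)/(-370) = (-5/7 - 1)*(-1/370) = -12/7*(-1/370) = 6/1295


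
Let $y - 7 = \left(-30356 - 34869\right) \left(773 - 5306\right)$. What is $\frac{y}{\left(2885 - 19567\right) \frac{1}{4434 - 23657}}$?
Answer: $\frac{2841783493918}{8341} \approx 3.407 \cdot 10^{8}$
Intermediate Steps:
$y = 295664932$ ($y = 7 + \left(-30356 - 34869\right) \left(773 - 5306\right) = 7 - -295664925 = 7 + 295664925 = 295664932$)
$\frac{y}{\left(2885 - 19567\right) \frac{1}{4434 - 23657}} = \frac{295664932}{\left(2885 - 19567\right) \frac{1}{4434 - 23657}} = \frac{295664932}{\left(-16682\right) \frac{1}{-19223}} = \frac{295664932}{\left(-16682\right) \left(- \frac{1}{19223}\right)} = \frac{295664932}{\frac{16682}{19223}} = 295664932 \cdot \frac{19223}{16682} = \frac{2841783493918}{8341}$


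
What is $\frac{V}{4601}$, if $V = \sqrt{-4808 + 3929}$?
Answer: $\frac{i \sqrt{879}}{4601} \approx 0.0064438 i$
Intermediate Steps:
$V = i \sqrt{879}$ ($V = \sqrt{-879} = i \sqrt{879} \approx 29.648 i$)
$\frac{V}{4601} = \frac{i \sqrt{879}}{4601}$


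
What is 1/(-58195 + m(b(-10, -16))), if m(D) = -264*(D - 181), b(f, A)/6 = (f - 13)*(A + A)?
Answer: -1/1176235 ≈ -8.5017e-7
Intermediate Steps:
b(f, A) = 12*A*(-13 + f) (b(f, A) = 6*((f - 13)*(A + A)) = 6*((-13 + f)*(2*A)) = 6*(2*A*(-13 + f)) = 12*A*(-13 + f))
m(D) = 47784 - 264*D (m(D) = -264*(-181 + D) = 47784 - 264*D)
1/(-58195 + m(b(-10, -16))) = 1/(-58195 + (47784 - 3168*(-16)*(-13 - 10))) = 1/(-58195 + (47784 - 3168*(-16)*(-23))) = 1/(-58195 + (47784 - 264*4416)) = 1/(-58195 + (47784 - 1165824)) = 1/(-58195 - 1118040) = 1/(-1176235) = -1/1176235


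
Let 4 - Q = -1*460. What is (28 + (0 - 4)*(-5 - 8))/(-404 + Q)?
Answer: 4/3 ≈ 1.3333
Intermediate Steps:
Q = 464 (Q = 4 - (-1)*460 = 4 - 1*(-460) = 4 + 460 = 464)
(28 + (0 - 4)*(-5 - 8))/(-404 + Q) = (28 + (0 - 4)*(-5 - 8))/(-404 + 464) = (28 - 4*(-13))/60 = (28 + 52)*(1/60) = 80*(1/60) = 4/3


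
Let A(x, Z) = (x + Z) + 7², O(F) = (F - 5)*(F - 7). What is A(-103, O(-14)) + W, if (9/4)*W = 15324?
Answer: 21467/3 ≈ 7155.7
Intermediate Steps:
W = 20432/3 (W = (4/9)*15324 = 20432/3 ≈ 6810.7)
O(F) = (-7 + F)*(-5 + F) (O(F) = (-5 + F)*(-7 + F) = (-7 + F)*(-5 + F))
A(x, Z) = 49 + Z + x (A(x, Z) = (Z + x) + 49 = 49 + Z + x)
A(-103, O(-14)) + W = (49 + (35 + (-14)² - 12*(-14)) - 103) + 20432/3 = (49 + (35 + 196 + 168) - 103) + 20432/3 = (49 + 399 - 103) + 20432/3 = 345 + 20432/3 = 21467/3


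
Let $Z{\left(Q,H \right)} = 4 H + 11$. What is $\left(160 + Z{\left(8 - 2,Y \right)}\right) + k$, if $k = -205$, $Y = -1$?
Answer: $-38$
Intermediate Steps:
$Z{\left(Q,H \right)} = 11 + 4 H$
$\left(160 + Z{\left(8 - 2,Y \right)}\right) + k = \left(160 + \left(11 + 4 \left(-1\right)\right)\right) - 205 = \left(160 + \left(11 - 4\right)\right) - 205 = \left(160 + 7\right) - 205 = 167 - 205 = -38$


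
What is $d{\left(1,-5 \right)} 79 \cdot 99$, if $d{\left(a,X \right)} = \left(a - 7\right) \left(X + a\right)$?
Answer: $187704$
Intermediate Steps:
$d{\left(a,X \right)} = \left(-7 + a\right) \left(X + a\right)$
$d{\left(1,-5 \right)} 79 \cdot 99 = \left(1^{2} - -35 - 7 - 5\right) 79 \cdot 99 = \left(1 + 35 - 7 - 5\right) 79 \cdot 99 = 24 \cdot 79 \cdot 99 = 1896 \cdot 99 = 187704$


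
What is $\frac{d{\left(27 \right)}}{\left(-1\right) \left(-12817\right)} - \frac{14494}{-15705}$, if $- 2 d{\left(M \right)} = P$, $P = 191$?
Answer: $\frac{368539541}{402581970} \approx 0.91544$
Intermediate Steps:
$d{\left(M \right)} = - \frac{191}{2}$ ($d{\left(M \right)} = \left(- \frac{1}{2}\right) 191 = - \frac{191}{2}$)
$\frac{d{\left(27 \right)}}{\left(-1\right) \left(-12817\right)} - \frac{14494}{-15705} = - \frac{191}{2 \left(\left(-1\right) \left(-12817\right)\right)} - \frac{14494}{-15705} = - \frac{191}{2 \cdot 12817} - - \frac{14494}{15705} = \left(- \frac{191}{2}\right) \frac{1}{12817} + \frac{14494}{15705} = - \frac{191}{25634} + \frac{14494}{15705} = \frac{368539541}{402581970}$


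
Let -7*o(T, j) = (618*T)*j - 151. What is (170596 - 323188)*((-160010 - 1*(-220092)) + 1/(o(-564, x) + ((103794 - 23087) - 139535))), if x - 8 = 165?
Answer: -183017922319763696/19962617 ≈ -9.1680e+9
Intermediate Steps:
x = 173 (x = 8 + 165 = 173)
o(T, j) = 151/7 - 618*T*j/7 (o(T, j) = -((618*T)*j - 151)/7 = -(618*T*j - 151)/7 = -(-151 + 618*T*j)/7 = 151/7 - 618*T*j/7)
(170596 - 323188)*((-160010 - 1*(-220092)) + 1/(o(-564, x) + ((103794 - 23087) - 139535))) = (170596 - 323188)*((-160010 - 1*(-220092)) + 1/((151/7 - 618/7*(-564)*173) + ((103794 - 23087) - 139535))) = -152592*((-160010 + 220092) + 1/((151/7 + 60299496/7) + (80707 - 139535))) = -152592*(60082 + 1/(60299647/7 - 58828)) = -152592*(60082 + 1/(59887851/7)) = -152592*(60082 + 7/59887851) = -152592*3598181863789/59887851 = -183017922319763696/19962617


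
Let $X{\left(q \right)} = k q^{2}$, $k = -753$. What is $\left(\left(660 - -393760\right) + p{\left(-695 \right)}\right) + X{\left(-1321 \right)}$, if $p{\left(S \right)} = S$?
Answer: $-1313622148$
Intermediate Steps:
$X{\left(q \right)} = - 753 q^{2}$
$\left(\left(660 - -393760\right) + p{\left(-695 \right)}\right) + X{\left(-1321 \right)} = \left(\left(660 - -393760\right) - 695\right) - 753 \left(-1321\right)^{2} = \left(\left(660 + 393760\right) - 695\right) - 1314015873 = \left(394420 - 695\right) - 1314015873 = 393725 - 1314015873 = -1313622148$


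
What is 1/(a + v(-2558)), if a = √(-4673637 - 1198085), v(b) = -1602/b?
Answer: 1024479/9605204229803 - 1635841*I*√5871722/9605204229803 ≈ 1.0666e-7 - 0.00041268*I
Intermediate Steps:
a = I*√5871722 (a = √(-5871722) = I*√5871722 ≈ 2423.2*I)
1/(a + v(-2558)) = 1/(I*√5871722 - 1602/(-2558)) = 1/(I*√5871722 - 1602*(-1/2558)) = 1/(I*√5871722 + 801/1279) = 1/(801/1279 + I*√5871722)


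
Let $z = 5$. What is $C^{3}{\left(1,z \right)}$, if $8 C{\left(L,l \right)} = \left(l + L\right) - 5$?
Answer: $\frac{1}{512} \approx 0.0019531$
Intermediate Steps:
$C{\left(L,l \right)} = - \frac{5}{8} + \frac{L}{8} + \frac{l}{8}$ ($C{\left(L,l \right)} = \frac{\left(l + L\right) - 5}{8} = \frac{\left(L + l\right) - 5}{8} = \frac{-5 + L + l}{8} = - \frac{5}{8} + \frac{L}{8} + \frac{l}{8}$)
$C^{3}{\left(1,z \right)} = \left(- \frac{5}{8} + \frac{1}{8} \cdot 1 + \frac{1}{8} \cdot 5\right)^{3} = \left(- \frac{5}{8} + \frac{1}{8} + \frac{5}{8}\right)^{3} = \left(\frac{1}{8}\right)^{3} = \frac{1}{512}$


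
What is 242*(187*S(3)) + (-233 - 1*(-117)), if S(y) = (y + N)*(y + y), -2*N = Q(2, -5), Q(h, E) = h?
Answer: 542932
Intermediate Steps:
N = -1 (N = -1/2*2 = -1)
S(y) = 2*y*(-1 + y) (S(y) = (y - 1)*(y + y) = (-1 + y)*(2*y) = 2*y*(-1 + y))
242*(187*S(3)) + (-233 - 1*(-117)) = 242*(187*(2*3*(-1 + 3))) + (-233 - 1*(-117)) = 242*(187*(2*3*2)) + (-233 + 117) = 242*(187*12) - 116 = 242*2244 - 116 = 543048 - 116 = 542932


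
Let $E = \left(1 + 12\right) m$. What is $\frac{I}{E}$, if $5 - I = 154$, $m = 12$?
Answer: $- \frac{149}{156} \approx -0.95513$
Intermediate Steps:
$I = -149$ ($I = 5 - 154 = -149$)
$E = 156$ ($E = \left(1 + 12\right) 12 = 13 \cdot 12 = 156$)
$\frac{I}{E} = - \frac{149}{156}$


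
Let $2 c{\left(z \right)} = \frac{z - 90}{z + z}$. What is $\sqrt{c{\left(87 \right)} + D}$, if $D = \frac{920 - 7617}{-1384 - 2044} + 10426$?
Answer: $\frac{\sqrt{6441045564601}}{24853} \approx 102.12$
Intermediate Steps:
$c{\left(z \right)} = \frac{-90 + z}{4 z}$ ($c{\left(z \right)} = \frac{\left(z - 90\right) \frac{1}{z + z}}{2} = \frac{\left(-90 + z\right) \frac{1}{2 z}}{2} = \frac{\frac{1}{2} \frac{1}{z} \left(-90 + z\right)}{2} = \frac{-90 + z}{4 z}$)
$D = \frac{35747025}{3428}$ ($D = - \frac{6697}{-3428} + 10426 = \left(-6697\right) \left(- \frac{1}{3428}\right) + 10426 = \frac{6697}{3428} + 10426 = \frac{35747025}{3428} \approx 10428.0$)
$\sqrt{c{\left(87 \right)} + D} = \sqrt{\frac{-90 + 87}{4 \cdot 87} + \frac{35747025}{3428}} = \sqrt{\frac{1}{4} \cdot \frac{1}{87} \left(-3\right) + \frac{35747025}{3428}} = \sqrt{- \frac{1}{116} + \frac{35747025}{3428}} = \sqrt{\frac{259165717}{24853}} = \frac{\sqrt{6441045564601}}{24853}$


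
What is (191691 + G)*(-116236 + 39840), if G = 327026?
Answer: -39627903932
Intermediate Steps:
(191691 + G)*(-116236 + 39840) = (191691 + 327026)*(-116236 + 39840) = 518717*(-76396) = -39627903932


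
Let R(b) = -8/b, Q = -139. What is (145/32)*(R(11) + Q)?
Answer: -222865/352 ≈ -633.14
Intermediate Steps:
(145/32)*(R(11) + Q) = (145/32)*(-8/11 - 139) = (145*(1/32))*(-8*1/11 - 139) = 145*(-8/11 - 139)/32 = (145/32)*(-1537/11) = -222865/352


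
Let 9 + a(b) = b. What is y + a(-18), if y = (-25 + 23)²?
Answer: -23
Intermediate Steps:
a(b) = -9 + b
y = 4 (y = (-2)² = 4)
y + a(-18) = 4 + (-9 - 18) = 4 - 27 = -23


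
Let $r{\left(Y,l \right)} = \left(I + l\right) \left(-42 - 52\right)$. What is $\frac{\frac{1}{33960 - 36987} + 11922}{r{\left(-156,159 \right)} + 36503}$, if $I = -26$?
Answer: $\frac{36087893}{72651027} \approx 0.49673$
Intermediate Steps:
$r{\left(Y,l \right)} = 2444 - 94 l$ ($r{\left(Y,l \right)} = \left(-26 + l\right) \left(-42 - 52\right) = \left(-26 + l\right) \left(-94\right) = 2444 - 94 l$)
$\frac{\frac{1}{33960 - 36987} + 11922}{r{\left(-156,159 \right)} + 36503} = \frac{\frac{1}{33960 - 36987} + 11922}{\left(2444 - 14946\right) + 36503} = \frac{\frac{1}{-3027} + 11922}{\left(2444 - 14946\right) + 36503} = \frac{- \frac{1}{3027} + 11922}{-12502 + 36503} = \frac{36087893}{3027 \cdot 24001} = \frac{36087893}{3027} \cdot \frac{1}{24001} = \frac{36087893}{72651027}$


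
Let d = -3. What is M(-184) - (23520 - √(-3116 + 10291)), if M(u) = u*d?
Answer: -22968 + 5*√287 ≈ -22883.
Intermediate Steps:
M(u) = -3*u (M(u) = u*(-3) = -3*u)
M(-184) - (23520 - √(-3116 + 10291)) = -3*(-184) - (23520 - √(-3116 + 10291)) = 552 - (23520 - √7175) = 552 - (23520 - 5*√287) = 552 + (-23520 + 5*√287) = -22968 + 5*√287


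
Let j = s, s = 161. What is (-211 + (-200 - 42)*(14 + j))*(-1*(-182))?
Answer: -7746102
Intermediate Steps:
j = 161
(-211 + (-200 - 42)*(14 + j))*(-1*(-182)) = (-211 + (-200 - 42)*(14 + 161))*(-1*(-182)) = (-211 - 242*175)*182 = (-211 - 42350)*182 = -42561*182 = -7746102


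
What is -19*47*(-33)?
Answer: 29469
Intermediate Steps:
-19*47*(-33) = -893*(-33) = 29469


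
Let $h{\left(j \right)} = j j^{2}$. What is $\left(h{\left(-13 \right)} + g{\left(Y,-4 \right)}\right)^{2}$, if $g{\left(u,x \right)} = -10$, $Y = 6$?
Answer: $4870849$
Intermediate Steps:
$h{\left(j \right)} = j^{3}$
$\left(h{\left(-13 \right)} + g{\left(Y,-4 \right)}\right)^{2} = \left(\left(-13\right)^{3} - 10\right)^{2} = \left(-2197 - 10\right)^{2} = \left(-2207\right)^{2} = 4870849$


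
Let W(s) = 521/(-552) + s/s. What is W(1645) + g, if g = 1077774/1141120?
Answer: 39394123/39368640 ≈ 1.0006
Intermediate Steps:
g = 538887/570560 (g = 1077774*(1/1141120) = 538887/570560 ≈ 0.94449)
W(s) = 31/552 (W(s) = 521*(-1/552) + 1 = -521/552 + 1 = 31/552)
W(1645) + g = 31/552 + 538887/570560 = 39394123/39368640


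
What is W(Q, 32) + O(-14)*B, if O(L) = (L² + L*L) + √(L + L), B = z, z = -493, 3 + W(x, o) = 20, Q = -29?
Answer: -193239 - 986*I*√7 ≈ -1.9324e+5 - 2608.7*I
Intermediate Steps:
W(x, o) = 17 (W(x, o) = -3 + 20 = 17)
B = -493
O(L) = 2*L² + √2*√L (O(L) = (L² + L²) + √(2*L) = 2*L² + √2*√L)
W(Q, 32) + O(-14)*B = 17 + (2*(-14)² + √2*√(-14))*(-493) = 17 + (2*196 + √2*(I*√14))*(-493) = 17 + (392 + 2*I*√7)*(-493) = 17 + (-193256 - 986*I*√7) = -193239 - 986*I*√7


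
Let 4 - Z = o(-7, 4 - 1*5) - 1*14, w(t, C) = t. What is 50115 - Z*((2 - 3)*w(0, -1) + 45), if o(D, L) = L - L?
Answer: 49305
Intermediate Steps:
o(D, L) = 0
Z = 18 (Z = 4 - (0 - 1*14) = 4 - (0 - 14) = 4 - 1*(-14) = 4 + 14 = 18)
50115 - Z*((2 - 3)*w(0, -1) + 45) = 50115 - 18*((2 - 3)*0 + 45) = 50115 - 18*(-1*0 + 45) = 50115 - 18*(0 + 45) = 50115 - 18*45 = 50115 - 1*810 = 50115 - 810 = 49305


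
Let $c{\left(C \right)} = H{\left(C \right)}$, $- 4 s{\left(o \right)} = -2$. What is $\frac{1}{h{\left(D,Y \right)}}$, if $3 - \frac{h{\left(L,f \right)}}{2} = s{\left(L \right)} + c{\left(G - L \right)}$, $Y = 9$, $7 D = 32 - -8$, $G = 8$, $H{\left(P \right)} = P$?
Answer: $\frac{7}{3} \approx 2.3333$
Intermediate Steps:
$s{\left(o \right)} = \frac{1}{2}$ ($s{\left(o \right)} = \left(- \frac{1}{4}\right) \left(-2\right) = \frac{1}{2}$)
$D = \frac{40}{7}$ ($D = \frac{32 - -8}{7} = \frac{32 + 8}{7} = \frac{1}{7} \cdot 40 = \frac{40}{7} \approx 5.7143$)
$c{\left(C \right)} = C$
$h{\left(L,f \right)} = -11 + 2 L$ ($h{\left(L,f \right)} = 6 - 2 \left(\frac{1}{2} - \left(-8 + L\right)\right) = 6 - 2 \left(\frac{17}{2} - L\right) = 6 + \left(-17 + 2 L\right) = -11 + 2 L$)
$\frac{1}{h{\left(D,Y \right)}} = \frac{1}{-11 + 2 \cdot \frac{40}{7}} = \frac{1}{-11 + \frac{80}{7}} = \frac{1}{\frac{3}{7}} = \frac{7}{3}$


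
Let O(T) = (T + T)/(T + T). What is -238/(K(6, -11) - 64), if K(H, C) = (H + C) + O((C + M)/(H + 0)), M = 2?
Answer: 7/2 ≈ 3.5000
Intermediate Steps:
O(T) = 1 (O(T) = (2*T)/((2*T)) = (2*T)*(1/(2*T)) = 1)
K(H, C) = 1 + C + H (K(H, C) = (H + C) + 1 = (C + H) + 1 = 1 + C + H)
-238/(K(6, -11) - 64) = -238/((1 - 11 + 6) - 64) = -238/(-4 - 64) = -238/(-68) = -238*(-1/68) = 7/2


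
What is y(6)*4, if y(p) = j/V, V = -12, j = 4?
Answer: -4/3 ≈ -1.3333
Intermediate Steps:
y(p) = -1/3 (y(p) = 4/(-12) = 4*(-1/12) = -1/3)
y(6)*4 = -1/3*4 = -4/3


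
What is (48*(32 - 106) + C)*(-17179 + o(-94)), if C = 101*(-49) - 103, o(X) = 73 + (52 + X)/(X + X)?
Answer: 6917370786/47 ≈ 1.4718e+8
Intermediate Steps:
o(X) = 73 + (52 + X)/(2*X) (o(X) = 73 + (52 + X)/((2*X)) = 73 + (52 + X)*(1/(2*X)) = 73 + (52 + X)/(2*X))
C = -5052 (C = -4949 - 103 = -5052)
(48*(32 - 106) + C)*(-17179 + o(-94)) = (48*(32 - 106) - 5052)*(-17179 + (147/2 + 26/(-94))) = (48*(-74) - 5052)*(-17179 + (147/2 + 26*(-1/94))) = (-3552 - 5052)*(-17179 + (147/2 - 13/47)) = -8604*(-17179 + 6883/94) = -8604*(-1607943/94) = 6917370786/47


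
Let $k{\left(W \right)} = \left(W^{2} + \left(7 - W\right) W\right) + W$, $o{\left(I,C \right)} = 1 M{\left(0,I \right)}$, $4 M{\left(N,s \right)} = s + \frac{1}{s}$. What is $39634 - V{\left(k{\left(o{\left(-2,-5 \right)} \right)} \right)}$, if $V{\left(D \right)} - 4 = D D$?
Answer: $39605$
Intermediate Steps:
$M{\left(N,s \right)} = \frac{s}{4} + \frac{1}{4 s}$ ($M{\left(N,s \right)} = \frac{s + \frac{1}{s}}{4} = \frac{s}{4} + \frac{1}{4 s}$)
$o{\left(I,C \right)} = \frac{1 + I^{2}}{4 I}$ ($o{\left(I,C \right)} = 1 \frac{1 + I^{2}}{4 I} = \frac{1 + I^{2}}{4 I}$)
$k{\left(W \right)} = W + W^{2} + W \left(7 - W\right)$ ($k{\left(W \right)} = \left(W^{2} + W \left(7 - W\right)\right) + W = W + W^{2} + W \left(7 - W\right)$)
$V{\left(D \right)} = 4 + D^{2}$ ($V{\left(D \right)} = 4 + D D = 4 + D^{2}$)
$39634 - V{\left(k{\left(o{\left(-2,-5 \right)} \right)} \right)} = 39634 - \left(4 + \left(8 \frac{1 + \left(-2\right)^{2}}{4 \left(-2\right)}\right)^{2}\right) = 39634 - \left(4 + \left(8 \cdot \frac{1}{4} \left(- \frac{1}{2}\right) \left(1 + 4\right)\right)^{2}\right) = 39634 - \left(4 + \left(8 \cdot \frac{1}{4} \left(- \frac{1}{2}\right) 5\right)^{2}\right) = 39634 - \left(4 + \left(8 \left(- \frac{5}{8}\right)\right)^{2}\right) = 39634 - \left(4 + \left(-5\right)^{2}\right) = 39634 - \left(4 + 25\right) = 39634 - 29 = 39605$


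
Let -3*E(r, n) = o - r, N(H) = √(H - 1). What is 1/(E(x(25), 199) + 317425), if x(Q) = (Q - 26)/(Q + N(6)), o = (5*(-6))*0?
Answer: 1771231425/562233111273751 - 3*√5/562233111273751 ≈ 3.1504e-6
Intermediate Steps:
N(H) = √(-1 + H)
o = 0 (o = -30*0 = 0)
x(Q) = (-26 + Q)/(Q + √5) (x(Q) = (Q - 26)/(Q + √(-1 + 6)) = (-26 + Q)/(Q + √5))
E(r, n) = r/3 (E(r, n) = -(0 - r)/3 = -(-1)*r/3 = r/3)
1/(E(x(25), 199) + 317425) = 1/(((-26 + 25)/(25 + √5))/3 + 317425) = 1/((-1/(25 + √5))/3 + 317425) = 1/(-1/(3*(25 + √5)) + 317425) = 1/(317425 - 1/(3*(25 + √5)))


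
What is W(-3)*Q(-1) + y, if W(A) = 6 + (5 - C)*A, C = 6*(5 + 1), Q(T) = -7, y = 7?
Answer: -686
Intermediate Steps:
C = 36 (C = 6*6 = 36)
W(A) = 6 - 31*A (W(A) = 6 + (5 - 1*36)*A = 6 + (5 - 36)*A = 6 - 31*A)
W(-3)*Q(-1) + y = (6 - 31*(-3))*(-7) + 7 = (6 + 93)*(-7) + 7 = 99*(-7) + 7 = -693 + 7 = -686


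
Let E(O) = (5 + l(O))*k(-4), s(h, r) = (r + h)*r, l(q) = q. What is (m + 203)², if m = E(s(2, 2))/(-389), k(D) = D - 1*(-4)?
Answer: 41209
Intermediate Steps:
k(D) = 4 + D (k(D) = D + 4 = 4 + D)
s(h, r) = r*(h + r) (s(h, r) = (h + r)*r = r*(h + r))
E(O) = 0 (E(O) = (5 + O)*(4 - 4) = (5 + O)*0 = 0)
m = 0 (m = 0/(-389) = 0*(-1/389) = 0)
(m + 203)² = (0 + 203)² = 203² = 41209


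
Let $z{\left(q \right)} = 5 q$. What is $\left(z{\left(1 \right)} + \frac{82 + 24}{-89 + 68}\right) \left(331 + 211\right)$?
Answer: $- \frac{542}{21} \approx -25.81$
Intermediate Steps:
$\left(z{\left(1 \right)} + \frac{82 + 24}{-89 + 68}\right) \left(331 + 211\right) = \left(5 \cdot 1 + \frac{82 + 24}{-89 + 68}\right) \left(331 + 211\right) = \left(5 + \frac{106}{-21}\right) 542 = \left(5 + 106 \left(- \frac{1}{21}\right)\right) 542 = \left(5 - \frac{106}{21}\right) 542 = \left(- \frac{1}{21}\right) 542 = - \frac{542}{21}$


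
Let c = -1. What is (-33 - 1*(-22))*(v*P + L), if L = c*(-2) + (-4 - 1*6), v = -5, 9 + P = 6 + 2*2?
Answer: 143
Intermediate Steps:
P = 1 (P = -9 + (6 + 2*2) = -9 + (6 + 4) = -9 + 10 = 1)
L = -8 (L = -1*(-2) + (-4 - 1*6) = 2 + (-4 - 6) = 2 - 10 = -8)
(-33 - 1*(-22))*(v*P + L) = (-33 - 1*(-22))*(-5*1 - 8) = (-33 + 22)*(-5 - 8) = -11*(-13) = 143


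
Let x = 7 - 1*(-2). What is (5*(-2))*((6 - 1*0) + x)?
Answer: -150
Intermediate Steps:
x = 9 (x = 7 + 2 = 9)
(5*(-2))*((6 - 1*0) + x) = (5*(-2))*((6 - 1*0) + 9) = -10*((6 + 0) + 9) = -10*(6 + 9) = -10*15 = -150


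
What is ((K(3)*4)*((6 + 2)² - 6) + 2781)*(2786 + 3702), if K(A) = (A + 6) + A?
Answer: 36105720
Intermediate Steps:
K(A) = 6 + 2*A (K(A) = (6 + A) + A = 6 + 2*A)
((K(3)*4)*((6 + 2)² - 6) + 2781)*(2786 + 3702) = (((6 + 2*3)*4)*((6 + 2)² - 6) + 2781)*(2786 + 3702) = (((6 + 6)*4)*(8² - 6) + 2781)*6488 = ((12*4)*(64 - 6) + 2781)*6488 = (48*58 + 2781)*6488 = (2784 + 2781)*6488 = 5565*6488 = 36105720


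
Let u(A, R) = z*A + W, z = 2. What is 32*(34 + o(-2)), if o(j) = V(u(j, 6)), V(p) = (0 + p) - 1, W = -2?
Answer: 864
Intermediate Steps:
u(A, R) = -2 + 2*A (u(A, R) = 2*A - 2 = -2 + 2*A)
V(p) = -1 + p (V(p) = p - 1 = -1 + p)
o(j) = -3 + 2*j (o(j) = -1 + (-2 + 2*j) = -3 + 2*j)
32*(34 + o(-2)) = 32*(34 + (-3 + 2*(-2))) = 32*(34 + (-3 - 4)) = 32*(34 - 7) = 32*27 = 864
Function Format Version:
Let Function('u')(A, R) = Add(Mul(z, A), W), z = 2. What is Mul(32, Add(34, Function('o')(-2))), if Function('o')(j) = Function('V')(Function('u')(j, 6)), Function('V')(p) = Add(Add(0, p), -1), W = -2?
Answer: 864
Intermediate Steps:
Function('u')(A, R) = Add(-2, Mul(2, A)) (Function('u')(A, R) = Add(Mul(2, A), -2) = Add(-2, Mul(2, A)))
Function('V')(p) = Add(-1, p) (Function('V')(p) = Add(p, -1) = Add(-1, p))
Function('o')(j) = Add(-3, Mul(2, j)) (Function('o')(j) = Add(-1, Add(-2, Mul(2, j))) = Add(-3, Mul(2, j)))
Mul(32, Add(34, Function('o')(-2))) = Mul(32, Add(34, Add(-3, Mul(2, -2)))) = Mul(32, Add(34, Add(-3, -4))) = Mul(32, Add(34, -7)) = Mul(32, 27) = 864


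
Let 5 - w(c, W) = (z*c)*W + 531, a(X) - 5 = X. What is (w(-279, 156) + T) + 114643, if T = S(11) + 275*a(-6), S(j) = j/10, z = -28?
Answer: -11048289/10 ≈ -1.1048e+6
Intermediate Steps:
a(X) = 5 + X
S(j) = j/10 (S(j) = j*(⅒) = j/10)
w(c, W) = -526 + 28*W*c (w(c, W) = 5 - ((-28*c)*W + 531) = 5 - (-28*W*c + 531) = 5 - (531 - 28*W*c) = 5 + (-531 + 28*W*c) = -526 + 28*W*c)
T = -2739/10 (T = (⅒)*11 + 275*(5 - 6) = 11/10 + 275*(-1) = 11/10 - 275 = -2739/10 ≈ -273.90)
(w(-279, 156) + T) + 114643 = ((-526 + 28*156*(-279)) - 2739/10) + 114643 = ((-526 - 1218672) - 2739/10) + 114643 = (-1219198 - 2739/10) + 114643 = -12194719/10 + 114643 = -11048289/10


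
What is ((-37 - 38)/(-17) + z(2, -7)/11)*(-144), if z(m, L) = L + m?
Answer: -106560/187 ≈ -569.84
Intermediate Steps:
((-37 - 38)/(-17) + z(2, -7)/11)*(-144) = ((-37 - 38)/(-17) + (-7 + 2)/11)*(-144) = (-75*(-1/17) - 5*1/11)*(-144) = (75/17 - 5/11)*(-144) = (740/187)*(-144) = -106560/187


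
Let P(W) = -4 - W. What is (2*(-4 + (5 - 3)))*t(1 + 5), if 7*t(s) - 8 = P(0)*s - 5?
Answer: 12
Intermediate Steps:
t(s) = 3/7 - 4*s/7 (t(s) = 8/7 + ((-4 - 1*0)*s - 5)/7 = 8/7 + ((-4 + 0)*s - 5)/7 = 8/7 + (-4*s - 5)/7 = 8/7 + (-5 - 4*s)/7 = 8/7 + (-5/7 - 4*s/7) = 3/7 - 4*s/7)
(2*(-4 + (5 - 3)))*t(1 + 5) = (2*(-4 + (5 - 3)))*(3/7 - 4*(1 + 5)/7) = (2*(-4 + 2))*(3/7 - 4/7*6) = (2*(-2))*(3/7 - 24/7) = -4*(-3) = 12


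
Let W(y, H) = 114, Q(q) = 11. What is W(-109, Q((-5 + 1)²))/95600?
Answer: 57/47800 ≈ 0.0011925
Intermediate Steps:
W(-109, Q((-5 + 1)²))/95600 = 114/95600 = 114*(1/95600) = 57/47800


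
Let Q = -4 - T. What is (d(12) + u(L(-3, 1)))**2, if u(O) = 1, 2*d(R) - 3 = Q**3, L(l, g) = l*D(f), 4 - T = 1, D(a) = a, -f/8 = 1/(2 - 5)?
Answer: 28561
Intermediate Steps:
f = 8/3 (f = -8/(2 - 5) = -8/(-3) = -8*(-1/3) = 8/3 ≈ 2.6667)
T = 3 (T = 4 - 1*1 = 4 - 1 = 3)
Q = -7 (Q = -4 - 1*3 = -4 - 3 = -7)
L(l, g) = 8*l/3 (L(l, g) = l*(8/3) = 8*l/3)
d(R) = -170 (d(R) = 3/2 + (1/2)*(-7)**3 = 3/2 + (1/2)*(-343) = 3/2 - 343/2 = -170)
(d(12) + u(L(-3, 1)))**2 = (-170 + 1)**2 = (-169)**2 = 28561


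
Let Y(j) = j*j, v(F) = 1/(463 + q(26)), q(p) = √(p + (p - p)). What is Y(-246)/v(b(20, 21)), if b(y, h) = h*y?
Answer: 28018908 + 60516*√26 ≈ 2.8327e+7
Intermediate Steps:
q(p) = √p (q(p) = √(p + 0) = √p)
v(F) = 1/(463 + √26)
Y(j) = j²
Y(-246)/v(b(20, 21)) = (-246)²/(463/214343 - √26/214343) = 60516/(463/214343 - √26/214343)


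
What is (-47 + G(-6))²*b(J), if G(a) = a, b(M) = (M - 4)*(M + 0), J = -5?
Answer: 126405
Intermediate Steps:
b(M) = M*(-4 + M) (b(M) = (-4 + M)*M = M*(-4 + M))
(-47 + G(-6))²*b(J) = (-47 - 6)²*(-5*(-4 - 5)) = (-53)²*(-5*(-9)) = 2809*45 = 126405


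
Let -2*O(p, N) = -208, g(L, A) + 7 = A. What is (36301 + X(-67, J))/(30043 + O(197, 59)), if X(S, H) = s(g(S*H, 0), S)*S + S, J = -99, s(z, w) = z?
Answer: 36703/30147 ≈ 1.2175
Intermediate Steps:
g(L, A) = -7 + A
O(p, N) = 104 (O(p, N) = -½*(-208) = 104)
X(S, H) = -6*S (X(S, H) = (-7 + 0)*S + S = -7*S + S = -6*S)
(36301 + X(-67, J))/(30043 + O(197, 59)) = (36301 - 6*(-67))/(30043 + 104) = (36301 + 402)/30147 = 36703*(1/30147) = 36703/30147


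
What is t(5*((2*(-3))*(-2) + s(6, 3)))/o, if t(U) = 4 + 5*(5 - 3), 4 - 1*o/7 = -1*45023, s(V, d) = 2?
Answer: 2/45027 ≈ 4.4418e-5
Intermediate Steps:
o = 315189 (o = 28 - (-7)*45023 = 28 - 7*(-45023) = 28 + 315161 = 315189)
t(U) = 14 (t(U) = 4 + 5*2 = 4 + 10 = 14)
t(5*((2*(-3))*(-2) + s(6, 3)))/o = 14/315189 = 14*(1/315189) = 2/45027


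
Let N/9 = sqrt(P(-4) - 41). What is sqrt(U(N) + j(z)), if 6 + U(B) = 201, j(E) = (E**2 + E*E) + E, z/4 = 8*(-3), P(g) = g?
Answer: 3*sqrt(2059) ≈ 136.13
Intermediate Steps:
z = -96 (z = 4*(8*(-3)) = 4*(-24) = -96)
j(E) = E + 2*E**2 (j(E) = (E**2 + E**2) + E = 2*E**2 + E = E + 2*E**2)
N = 27*I*sqrt(5) (N = 9*sqrt(-4 - 41) = 9*sqrt(-45) = 9*(3*I*sqrt(5)) = 27*I*sqrt(5) ≈ 60.374*I)
U(B) = 195 (U(B) = -6 + 201 = 195)
sqrt(U(N) + j(z)) = sqrt(195 - 96*(1 + 2*(-96))) = sqrt(195 - 96*(1 - 192)) = sqrt(195 - 96*(-191)) = sqrt(195 + 18336) = sqrt(18531) = 3*sqrt(2059)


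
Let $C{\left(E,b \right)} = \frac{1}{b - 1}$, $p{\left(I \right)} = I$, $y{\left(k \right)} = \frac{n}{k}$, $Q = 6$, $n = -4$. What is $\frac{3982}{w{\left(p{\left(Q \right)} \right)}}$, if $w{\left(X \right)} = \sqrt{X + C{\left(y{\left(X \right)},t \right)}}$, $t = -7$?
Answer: $\frac{7964 \sqrt{94}}{47} \approx 1642.8$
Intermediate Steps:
$y{\left(k \right)} = - \frac{4}{k}$
$C{\left(E,b \right)} = \frac{1}{-1 + b}$
$w{\left(X \right)} = \sqrt{- \frac{1}{8} + X}$ ($w{\left(X \right)} = \sqrt{X + \frac{1}{-1 - 7}} = \sqrt{X + \frac{1}{-8}} = \sqrt{X - \frac{1}{8}} = \sqrt{- \frac{1}{8} + X}$)
$\frac{3982}{w{\left(p{\left(Q \right)} \right)}} = \frac{3982}{\frac{1}{4} \sqrt{-2 + 16 \cdot 6}} = \frac{3982}{\frac{1}{4} \sqrt{-2 + 96}} = \frac{3982}{\frac{1}{4} \sqrt{94}} = 3982 \frac{2 \sqrt{94}}{47} = \frac{7964 \sqrt{94}}{47}$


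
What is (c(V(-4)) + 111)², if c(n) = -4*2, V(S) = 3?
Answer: 10609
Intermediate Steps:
c(n) = -8
(c(V(-4)) + 111)² = (-8 + 111)² = 103² = 10609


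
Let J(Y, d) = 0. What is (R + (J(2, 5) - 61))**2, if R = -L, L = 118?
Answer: 32041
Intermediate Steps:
R = -118 (R = -1*118 = -118)
(R + (J(2, 5) - 61))**2 = (-118 + (0 - 61))**2 = (-118 - 61)**2 = (-179)**2 = 32041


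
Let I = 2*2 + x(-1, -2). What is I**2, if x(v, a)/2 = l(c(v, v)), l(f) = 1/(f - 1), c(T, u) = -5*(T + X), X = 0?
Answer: 81/4 ≈ 20.250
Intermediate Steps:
c(T, u) = -5*T (c(T, u) = -5*(T + 0) = -5*T)
l(f) = 1/(-1 + f)
x(v, a) = 2/(-1 - 5*v)
I = 9/2 (I = 2*2 - 2/(1 + 5*(-1)) = 4 - 2/(1 - 5) = 4 - 2/(-4) = 4 - 2*(-1/4) = 4 + 1/2 = 9/2 ≈ 4.5000)
I**2 = (9/2)**2 = 81/4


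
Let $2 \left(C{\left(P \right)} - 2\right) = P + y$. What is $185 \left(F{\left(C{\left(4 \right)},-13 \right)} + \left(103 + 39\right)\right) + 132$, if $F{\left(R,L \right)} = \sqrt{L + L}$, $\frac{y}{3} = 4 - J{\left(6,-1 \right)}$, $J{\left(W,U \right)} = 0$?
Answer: $26402 + 185 i \sqrt{26} \approx 26402.0 + 943.32 i$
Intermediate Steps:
$y = 12$ ($y = 3 \left(4 - 0\right) = 3 \left(4 + 0\right) = 3 \cdot 4 = 12$)
$C{\left(P \right)} = 8 + \frac{P}{2}$ ($C{\left(P \right)} = 2 + \frac{P + 12}{2} = 2 + \frac{12 + P}{2} = 2 + \left(6 + \frac{P}{2}\right) = 8 + \frac{P}{2}$)
$F{\left(R,L \right)} = \sqrt{2} \sqrt{L}$ ($F{\left(R,L \right)} = \sqrt{2 L} = \sqrt{2} \sqrt{L}$)
$185 \left(F{\left(C{\left(4 \right)},-13 \right)} + \left(103 + 39\right)\right) + 132 = 185 \left(\sqrt{2} \sqrt{-13} + \left(103 + 39\right)\right) + 132 = 185 \left(\sqrt{2} i \sqrt{13} + 142\right) + 132 = 185 \left(i \sqrt{26} + 142\right) + 132 = 185 \left(142 + i \sqrt{26}\right) + 132 = \left(26270 + 185 i \sqrt{26}\right) + 132 = 26402 + 185 i \sqrt{26}$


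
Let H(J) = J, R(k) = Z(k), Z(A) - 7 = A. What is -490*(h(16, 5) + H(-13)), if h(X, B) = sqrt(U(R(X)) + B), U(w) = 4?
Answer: 4900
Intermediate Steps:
Z(A) = 7 + A
R(k) = 7 + k
h(X, B) = sqrt(4 + B)
-490*(h(16, 5) + H(-13)) = -490*(sqrt(4 + 5) - 13) = -490*(sqrt(9) - 13) = -490*(3 - 13) = -490*(-10) = 4900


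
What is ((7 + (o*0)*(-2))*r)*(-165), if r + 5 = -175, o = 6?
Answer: 207900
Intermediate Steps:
r = -180 (r = -5 - 175 = -180)
((7 + (o*0)*(-2))*r)*(-165) = ((7 + (6*0)*(-2))*(-180))*(-165) = ((7 + 0*(-2))*(-180))*(-165) = ((7 + 0)*(-180))*(-165) = (7*(-180))*(-165) = -1260*(-165) = 207900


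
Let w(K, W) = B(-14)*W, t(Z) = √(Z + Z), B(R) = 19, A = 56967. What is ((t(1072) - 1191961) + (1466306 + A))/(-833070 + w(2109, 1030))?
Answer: -82828/203375 - √134/203375 ≈ -0.40732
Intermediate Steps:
t(Z) = √2*√Z (t(Z) = √(2*Z) = √2*√Z)
w(K, W) = 19*W
((t(1072) - 1191961) + (1466306 + A))/(-833070 + w(2109, 1030)) = ((√2*√1072 - 1191961) + (1466306 + 56967))/(-833070 + 19*1030) = ((√2*(4*√67) - 1191961) + 1523273)/(-833070 + 19570) = ((4*√134 - 1191961) + 1523273)/(-813500) = ((-1191961 + 4*√134) + 1523273)*(-1/813500) = (331312 + 4*√134)*(-1/813500) = -82828/203375 - √134/203375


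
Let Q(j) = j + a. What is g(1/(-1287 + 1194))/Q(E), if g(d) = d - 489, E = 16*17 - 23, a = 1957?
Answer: -22739/102579 ≈ -0.22167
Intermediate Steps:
E = 249 (E = 272 - 23 = 249)
Q(j) = 1957 + j (Q(j) = j + 1957 = 1957 + j)
g(d) = -489 + d
g(1/(-1287 + 1194))/Q(E) = (-489 + 1/(-1287 + 1194))/(1957 + 249) = (-489 + 1/(-93))/2206 = (-489 - 1/93)*(1/2206) = -45478/93*1/2206 = -22739/102579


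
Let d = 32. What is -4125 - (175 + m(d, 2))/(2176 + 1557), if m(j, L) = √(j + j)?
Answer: -15398808/3733 ≈ -4125.0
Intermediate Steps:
m(j, L) = √2*√j (m(j, L) = √(2*j) = √2*√j)
-4125 - (175 + m(d, 2))/(2176 + 1557) = -4125 - (175 + √2*√32)/(2176 + 1557) = -4125 - (175 + √2*(4*√2))/3733 = -4125 - (175 + 8)/3733 = -4125 - 183/3733 = -15398808/3733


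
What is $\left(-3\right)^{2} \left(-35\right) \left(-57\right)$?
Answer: $17955$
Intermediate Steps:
$\left(-3\right)^{2} \left(-35\right) \left(-57\right) = 9 \left(-35\right) \left(-57\right) = \left(-315\right) \left(-57\right) = 17955$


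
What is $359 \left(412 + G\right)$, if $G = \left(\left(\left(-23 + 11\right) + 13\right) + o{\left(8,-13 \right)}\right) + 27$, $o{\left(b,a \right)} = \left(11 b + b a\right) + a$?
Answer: $147549$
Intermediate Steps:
$o{\left(b,a \right)} = a + 11 b + a b$ ($o{\left(b,a \right)} = \left(11 b + a b\right) + a = a + 11 b + a b$)
$G = -1$ ($G = \left(\left(\left(-23 + 11\right) + 13\right) - 29\right) + 27 = \left(\left(-12 + 13\right) - 29\right) + 27 = \left(1 - 29\right) + 27 = -28 + 27 = -1$)
$359 \left(412 + G\right) = 359 \left(412 - 1\right) = 359 \cdot 411 = 147549$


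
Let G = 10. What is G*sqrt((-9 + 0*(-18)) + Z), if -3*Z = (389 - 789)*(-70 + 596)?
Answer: 10*sqrt(631119)/3 ≈ 2648.1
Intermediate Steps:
Z = 210400/3 (Z = -(389 - 789)*(-70 + 596)/3 = -(-400)*526/3 = -1/3*(-210400) = 210400/3 ≈ 70133.)
G*sqrt((-9 + 0*(-18)) + Z) = 10*sqrt((-9 + 0*(-18)) + 210400/3) = 10*sqrt((-9 + 0) + 210400/3) = 10*sqrt(-9 + 210400/3) = 10*sqrt(210373/3) = 10*(sqrt(631119)/3) = 10*sqrt(631119)/3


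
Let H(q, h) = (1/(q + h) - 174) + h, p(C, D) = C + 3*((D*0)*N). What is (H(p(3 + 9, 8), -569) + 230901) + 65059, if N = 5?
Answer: 164435868/557 ≈ 2.9522e+5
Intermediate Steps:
p(C, D) = C (p(C, D) = C + 3*((D*0)*5) = C + 3*(0*5) = C + 3*0 = C + 0 = C)
H(q, h) = -174 + h + 1/(h + q) (H(q, h) = (1/(h + q) - 174) + h = (-174 + 1/(h + q)) + h = -174 + h + 1/(h + q))
(H(p(3 + 9, 8), -569) + 230901) + 65059 = ((1 + (-569)² - 174*(-569) - 174*(3 + 9) - 569*(3 + 9))/(-569 + (3 + 9)) + 230901) + 65059 = ((1 + 323761 + 99006 - 174*12 - 569*12)/(-569 + 12) + 230901) + 65059 = ((1 + 323761 + 99006 - 2088 - 6828)/(-557) + 230901) + 65059 = (-1/557*413852 + 230901) + 65059 = (-413852/557 + 230901) + 65059 = 128198005/557 + 65059 = 164435868/557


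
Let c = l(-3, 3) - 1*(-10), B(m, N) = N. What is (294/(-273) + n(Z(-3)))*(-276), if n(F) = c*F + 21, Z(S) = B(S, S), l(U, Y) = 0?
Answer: 36156/13 ≈ 2781.2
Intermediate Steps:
Z(S) = S
c = 10 (c = 0 - 1*(-10) = 0 + 10 = 10)
n(F) = 21 + 10*F (n(F) = 10*F + 21 = 21 + 10*F)
(294/(-273) + n(Z(-3)))*(-276) = (294/(-273) + (21 + 10*(-3)))*(-276) = (294*(-1/273) + (21 - 30))*(-276) = (-14/13 - 9)*(-276) = -131/13*(-276) = 36156/13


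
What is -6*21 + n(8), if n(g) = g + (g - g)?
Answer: -118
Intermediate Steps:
n(g) = g (n(g) = g + 0 = g)
-6*21 + n(8) = -6*21 + 8 = -126 + 8 = -118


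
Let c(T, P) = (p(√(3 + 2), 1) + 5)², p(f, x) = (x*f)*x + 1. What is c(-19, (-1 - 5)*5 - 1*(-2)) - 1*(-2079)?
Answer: 2120 + 12*√5 ≈ 2146.8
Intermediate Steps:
p(f, x) = 1 + f*x² (p(f, x) = (f*x)*x + 1 = f*x² + 1 = 1 + f*x²)
c(T, P) = (6 + √5)² (c(T, P) = ((1 + √(3 + 2)*1²) + 5)² = ((1 + √5*1) + 5)² = ((1 + √5) + 5)² = (6 + √5)²)
c(-19, (-1 - 5)*5 - 1*(-2)) - 1*(-2079) = (6 + √5)² - 1*(-2079) = (6 + √5)² + 2079 = 2079 + (6 + √5)²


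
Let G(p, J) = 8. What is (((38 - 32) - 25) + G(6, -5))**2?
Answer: 121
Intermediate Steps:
(((38 - 32) - 25) + G(6, -5))**2 = (((38 - 32) - 25) + 8)**2 = ((6 - 25) + 8)**2 = (-19 + 8)**2 = (-11)**2 = 121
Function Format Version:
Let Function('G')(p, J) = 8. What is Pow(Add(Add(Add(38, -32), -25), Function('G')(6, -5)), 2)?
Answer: 121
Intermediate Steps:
Pow(Add(Add(Add(38, -32), -25), Function('G')(6, -5)), 2) = Pow(Add(Add(Add(38, -32), -25), 8), 2) = Pow(Add(Add(6, -25), 8), 2) = Pow(Add(-19, 8), 2) = Pow(-11, 2) = 121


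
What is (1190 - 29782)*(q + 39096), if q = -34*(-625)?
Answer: -1725412832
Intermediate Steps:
q = 21250
(1190 - 29782)*(q + 39096) = (1190 - 29782)*(21250 + 39096) = -28592*60346 = -1725412832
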